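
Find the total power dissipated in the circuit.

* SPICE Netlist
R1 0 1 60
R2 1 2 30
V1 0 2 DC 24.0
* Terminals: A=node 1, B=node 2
Nodal analysis, taking node 2 as the 0 V reference.
Source V1 fixes V_0 = 24 V.
KCL at each unknown node (sum of currents leaving = 0; resistances in Ω):
  Node 1: (V_1 - 24)/60 + (V_1 - 0)/30 = 0
Collecting terms: 0.05 × V_1 = 0.4  =>  V_1 = 8 V
Power in each resistor, P = (ΔV)²/R:
  P_R1 = (24 - 8)²/60 = 4.267 W
  P_R2 = (8 - 0)²/30 = 2.133 W
P_total = P_R1 + P_R2 = 6.4 W

Final answer: 6.4 W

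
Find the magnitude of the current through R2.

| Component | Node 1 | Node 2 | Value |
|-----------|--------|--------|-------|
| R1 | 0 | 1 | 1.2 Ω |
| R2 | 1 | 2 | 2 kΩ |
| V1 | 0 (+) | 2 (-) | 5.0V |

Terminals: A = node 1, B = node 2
Nodal analysis, taking node 2 as the 0 V reference.
Source V1 fixes V_0 = 5 V.
KCL at each unknown node (sum of currents leaving = 0; resistances in Ω):
  Node 1: (V_1 - 5)/1.2 + (V_1 - 0)/2000 = 0
Collecting terms: 0.8338 × V_1 = 4.167  =>  V_1 = 4.997 V
I_R2 = (V_1 - V_2)/R2 = (4.997 - 0)/2000 = 0.002499 A
|I_R2| = 0.002499 A

Final answer: |I_R2| = 0.002499 A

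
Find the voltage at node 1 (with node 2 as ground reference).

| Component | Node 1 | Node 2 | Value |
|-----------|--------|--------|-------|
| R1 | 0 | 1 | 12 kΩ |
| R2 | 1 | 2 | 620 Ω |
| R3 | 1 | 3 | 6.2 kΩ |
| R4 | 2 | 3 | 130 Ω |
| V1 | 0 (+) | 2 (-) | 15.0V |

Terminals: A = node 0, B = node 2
Nodal analysis, taking node 2 as the 0 V reference.
Source V1 fixes V_0 = 15 V.
KCL at each unknown node (sum of currents leaving = 0; resistances in Ω):
  Node 1: (V_1 - 15)/12000 + (V_1 - 0)/620 + (V_1 - V_3)/6200 = 0
  Node 3: (V_3 - V_1)/6200 + (V_3 - 0)/130 = 0
Collecting terms (coefficients in siemens):
  0.001858·V_1 - 0.0001613·V_3 = 0.00125
  0.007854·V_3 - 0.0001613·V_1 = 0
Determinant D = (0.001858)(0.007854) - (-0.0001613)(-0.0001613) = 0.00001456
V_1 = [(0.00125)(0.007854) - (-0.0001613)(0)]/D = 0.6741 V
V_3 = [(0.001858)(0) - (0.00125)(-0.0001613)]/D = 0.01384 V
The requested potential is V_1 = 0.6741 V.

Final answer: V_1 = 0.6741 V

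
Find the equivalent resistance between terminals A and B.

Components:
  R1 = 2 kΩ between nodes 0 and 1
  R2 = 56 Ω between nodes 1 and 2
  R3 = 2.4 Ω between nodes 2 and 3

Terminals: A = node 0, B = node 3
Reduce the network between node 0 (A) and node 3 (B) by series/parallel combination:
  Rs1 = R1 + R2 (series, joined only at node 1) = 2000 + 56 = 2056 Ω
  Rs2 = R3 + Rs1 (series, joined only at node 2) = 2.4 + 2056 = 2058 Ω
R_eq = 2.058 kΩ

Final answer: 2.058 kΩ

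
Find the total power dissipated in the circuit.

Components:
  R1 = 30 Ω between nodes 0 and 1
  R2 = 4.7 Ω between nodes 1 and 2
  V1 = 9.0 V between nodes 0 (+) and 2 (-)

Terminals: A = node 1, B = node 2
Nodal analysis, taking node 2 as the 0 V reference.
Source V1 fixes V_0 = 9 V.
KCL at each unknown node (sum of currents leaving = 0; resistances in Ω):
  Node 1: (V_1 - 9)/30 + (V_1 - 0)/4.7 = 0
Collecting terms: 0.2461 × V_1 = 0.3  =>  V_1 = 1.219 V
Power in each resistor, P = (ΔV)²/R:
  P_R1 = (9 - 1.219)²/30 = 2.018 W
  P_R2 = (1.219 - 0)²/4.7 = 0.3162 W
P_total = P_R1 + P_R2 = 2.334 W

Final answer: 2.334 W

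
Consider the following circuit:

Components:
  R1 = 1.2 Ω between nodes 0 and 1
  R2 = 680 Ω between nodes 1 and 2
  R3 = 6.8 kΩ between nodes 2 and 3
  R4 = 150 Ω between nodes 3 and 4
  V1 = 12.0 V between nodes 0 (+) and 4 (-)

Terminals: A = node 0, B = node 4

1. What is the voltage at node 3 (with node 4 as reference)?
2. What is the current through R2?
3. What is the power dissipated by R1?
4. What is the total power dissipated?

Nodal analysis, taking node 4 as the 0 V reference.
Source V1 fixes V_0 = 12 V.
KCL at each unknown node (sum of currents leaving = 0; resistances in Ω):
  Node 1: (V_1 - 12)/1.2 + (V_1 - V_2)/680 = 0
  Node 2: (V_2 - V_1)/680 + (V_2 - V_3)/6800 = 0
  Node 3: (V_3 - V_2)/6800 + (V_3 - 0)/150 = 0
Collecting terms (coefficients in siemens):
  0.8348·V_1 - 0.001471·V_2 = 10
  0.001618·V_2 - 0.001471·V_1 - 0.0001471·V_3 = 0
  0.006814·V_3 - 0.0001471·V_2 = 0
Solving these 3 simultaneous equations (Gaussian elimination) gives:
  V_1 = 12 V, V_2 = 10.93 V, V_3 = 0.2359 V
Part 1:
  Read off the nodal solution: V_3 = 0.2359 V
Part 2:
  I_R2 = (V_1 - V_2)/R2 = (12 - 10.93)/680 = 0.001572 A
  Magnitude: I_R2 = 0.001572 A
Part 3:
  I_R1 = (V_0 - V_1)/R1 = (12 - 12)/1.2 = 0.001572 A
  P_R1 = I_R1² × R1 = (0.001572)² × 1.2 = 0.000002967 W
Part 4:
  Power in each resistor, P = (ΔV)²/R:
    P_R1 = (12 - 12)²/1.2 = 0.000002967 W
    P_R2 = (12 - 10.93)²/680 = 0.001681 W
    P_R3 = (10.93 - 0.2359)²/6800 = 0.01681 W
    P_R4 = (0.2359 - 0)²/150 = 0.0003709 W
  P_total = P_R1 + P_R2 + P_R3 + P_R4 = 0.01887 W

Final answers:
1. V_3 = 0.2359 V
2. I_R2 = 0.001572 A
3. P_R1 = 2.967e-06 W
4. P_total = 0.01887 W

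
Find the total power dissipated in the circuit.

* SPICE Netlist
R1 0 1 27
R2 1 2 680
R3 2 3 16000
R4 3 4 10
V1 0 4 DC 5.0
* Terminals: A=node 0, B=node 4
Nodal analysis, taking node 4 as the 0 V reference.
Source V1 fixes V_0 = 5 V.
KCL at each unknown node (sum of currents leaving = 0; resistances in Ω):
  Node 1: (V_1 - 5)/27 + (V_1 - V_2)/680 = 0
  Node 2: (V_2 - V_1)/680 + (V_2 - V_3)/16000 = 0
  Node 3: (V_3 - V_2)/16000 + (V_3 - 0)/10 = 0
Collecting terms (coefficients in siemens):
  0.03851·V_1 - 0.001471·V_2 = 0.1852
  0.001533·V_2 - 0.001471·V_1 - 0.0000625·V_3 = 0
  0.1001·V_3 - 0.0000625·V_2 = 0
Solving these 3 simultaneous equations (Gaussian elimination) gives:
  V_1 = 4.992 V, V_2 = 4.789 V, V_3 = 0.002991 V
Power in each resistor, P = (ΔV)²/R:
  P_R1 = (5 - 4.992)²/27 = 0.000002415 W
  P_R2 = (4.992 - 4.789)²/680 = 0.00006083 W
  P_R3 = (4.789 - 0.002991)²/16000 = 0.001431 W
  P_R4 = (0.002991 - 0)²/10 = 0.0000008946 W
P_total = P_R1 + P_R2 + P_R3 + P_R4 = 0.001495 W

Final answer: 0.001495 W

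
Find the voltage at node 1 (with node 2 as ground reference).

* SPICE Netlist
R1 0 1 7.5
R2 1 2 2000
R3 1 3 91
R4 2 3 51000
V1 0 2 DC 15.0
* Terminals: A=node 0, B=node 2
Nodal analysis, taking node 2 as the 0 V reference.
Source V1 fixes V_0 = 15 V.
KCL at each unknown node (sum of currents leaving = 0; resistances in Ω):
  Node 1: (V_1 - 15)/7.5 + (V_1 - 0)/2000 + (V_1 - V_3)/91 = 0
  Node 3: (V_3 - V_1)/91 + (V_3 - 0)/51000 = 0
Collecting terms (coefficients in siemens):
  0.1448·V_1 - 0.01099·V_3 = 2
  0.01101·V_3 - 0.01099·V_1 = 0
Determinant D = (0.1448)(0.01101) - (-0.01099)(-0.01099) = 0.001474
V_1 = [(2)(0.01101) - (-0.01099)(0)]/D = 14.94 V
V_3 = [(0.1448)(0) - (2)(-0.01099)]/D = 14.92 V
The requested potential is V_1 = 14.94 V.

Final answer: V_1 = 14.94 V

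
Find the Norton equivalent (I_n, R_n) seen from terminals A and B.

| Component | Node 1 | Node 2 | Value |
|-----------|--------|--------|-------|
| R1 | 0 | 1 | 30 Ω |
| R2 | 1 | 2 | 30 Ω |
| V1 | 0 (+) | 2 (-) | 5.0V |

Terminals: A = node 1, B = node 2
Find the Thévenin equivalent first; then I_n = V_th/R_th and R_n = R_th.
Step 1 — V_th is the open-circuit voltage V_A - V_B (nothing connected across the terminals).
Nodal analysis, taking node 2 as the 0 V reference.
Source V1 fixes V_0 = 5 V.
KCL at each unknown node (sum of currents leaving = 0; resistances in Ω):
  Node 1: (V_1 - 5)/30 + (V_1 - 0)/30 = 0
Collecting terms: 0.06667 × V_1 = 0.1667  =>  V_1 = 2.5 V
V_th = V_1 - V_2 = 2.5 - 0 = 2.5 V
Step 2 — R_th: zero the source — replace V1 by a short circuit (node 2 merges into node 0) — and find the resistance seen between A (node 1) and B (node 0).
Reduce the network between node 1 (A) and node 0 (B) by series/parallel combination:
  Rp1 = R1 ‖ R2 (parallel, both between nodes 0 and 1) = 1/(1/30 + 1/30) = 15 Ω
R_th = 15 Ω
I_n = V_th/R_th = 2.5/15 = 0.1667 A, and R_n = R_th = 15 Ω

Final answer: I_n = 0.1667 A, R_n = 15 Ω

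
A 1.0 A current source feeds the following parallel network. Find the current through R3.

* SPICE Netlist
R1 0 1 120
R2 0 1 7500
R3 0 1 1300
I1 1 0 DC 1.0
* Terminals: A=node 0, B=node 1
All resistors sit directly between nodes 0 and 1, so they are in parallel and share one voltage V; the full source current 1 A splits among them.
1/R_par = 1/120 + 1/7500 + 1/1300 = 0.009236 S  =>  R_par = 108.3 Ω
V = I × R_par = 1 × 108.3 = 108.3 V
I_R3 = V/R3 = 108.3/1300 = 0.08329 A

Final answer: 0.08329 A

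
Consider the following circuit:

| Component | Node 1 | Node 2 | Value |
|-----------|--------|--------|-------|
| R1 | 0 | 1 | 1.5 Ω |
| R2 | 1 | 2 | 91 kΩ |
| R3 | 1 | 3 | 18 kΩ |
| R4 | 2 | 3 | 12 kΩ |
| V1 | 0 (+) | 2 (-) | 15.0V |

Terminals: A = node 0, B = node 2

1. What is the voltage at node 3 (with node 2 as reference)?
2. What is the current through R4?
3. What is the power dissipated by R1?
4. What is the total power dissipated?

Nodal analysis, taking node 2 as the 0 V reference.
Source V1 fixes V_0 = 15 V.
KCL at each unknown node (sum of currents leaving = 0; resistances in Ω):
  Node 1: (V_1 - 15)/1.5 + (V_1 - 0)/91000 + (V_1 - V_3)/18000 = 0
  Node 3: (V_3 - V_1)/18000 + (V_3 - 0)/12000 = 0
Collecting terms (coefficients in siemens):
  0.6667·V_1 - 0.00005556·V_3 = 10
  0.0001389·V_3 - 0.00005556·V_1 = 0
Determinant D = (0.6667)(0.0001389) - (-0.00005556)(-0.00005556) = 0.0000926
V_1 = [(10)(0.0001389) - (-0.00005556)(0)]/D = 15 V
V_3 = [(0.6667)(0) - (10)(-0.00005556)]/D = 6 V
Part 1:
  Read off the nodal solution: V_3 = 6 V
Part 2:
  I_R4 = (V_2 - V_3)/R4 = (0 - 6)/12000 = -0.0005 A
  Magnitude: I_R4 = 0.0005 A
Part 3:
  I_R1 = (V_0 - V_1)/R1 = (15 - 15)/1.5 = 0.0006648 A
  P_R1 = I_R1² × R1 = (0.0006648)² × 1.5 = 0.0000006629 W
Part 4:
  Power in each resistor, P = (ΔV)²/R:
    P_R1 = (15 - 15)²/1.5 = 0.0000006629 W
    P_R2 = (15 - 0)²/91000 = 0.002472 W
    P_R3 = (15 - 6)²/18000 = 0.004499 W
    P_R4 = (0 - 6)²/12000 = 0.003 W
  P_total = P_R1 + P_R2 + P_R3 + P_R4 = 0.009972 W

Final answers:
1. V_3 = 6 V
2. I_R4 = 0.0005 A
3. P_R1 = 6.629e-07 W
4. P_total = 0.009972 W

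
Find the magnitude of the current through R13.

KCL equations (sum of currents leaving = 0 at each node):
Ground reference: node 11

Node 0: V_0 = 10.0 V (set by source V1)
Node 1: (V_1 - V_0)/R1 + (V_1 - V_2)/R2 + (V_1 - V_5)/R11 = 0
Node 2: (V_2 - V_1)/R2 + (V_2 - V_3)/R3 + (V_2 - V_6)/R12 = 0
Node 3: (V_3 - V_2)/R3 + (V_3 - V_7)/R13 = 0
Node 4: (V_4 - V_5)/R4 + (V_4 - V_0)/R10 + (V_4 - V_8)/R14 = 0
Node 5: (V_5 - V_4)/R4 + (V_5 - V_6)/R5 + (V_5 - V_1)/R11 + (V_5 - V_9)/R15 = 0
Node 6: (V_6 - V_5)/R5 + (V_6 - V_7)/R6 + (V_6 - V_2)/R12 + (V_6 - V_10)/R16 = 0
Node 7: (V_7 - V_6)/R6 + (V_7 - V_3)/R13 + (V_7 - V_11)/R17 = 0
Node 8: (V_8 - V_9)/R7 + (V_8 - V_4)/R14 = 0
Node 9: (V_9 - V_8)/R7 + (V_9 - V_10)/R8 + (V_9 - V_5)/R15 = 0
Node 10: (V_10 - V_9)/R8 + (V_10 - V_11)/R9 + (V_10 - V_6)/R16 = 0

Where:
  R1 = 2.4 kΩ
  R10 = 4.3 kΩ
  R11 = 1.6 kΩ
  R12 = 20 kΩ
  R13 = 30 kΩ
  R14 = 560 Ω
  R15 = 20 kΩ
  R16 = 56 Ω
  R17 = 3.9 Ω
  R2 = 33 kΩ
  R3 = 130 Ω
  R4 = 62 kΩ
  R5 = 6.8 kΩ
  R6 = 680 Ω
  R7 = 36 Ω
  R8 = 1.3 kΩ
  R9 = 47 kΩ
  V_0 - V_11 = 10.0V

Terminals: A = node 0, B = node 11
Nodal analysis, taking node 11 as the 0 V reference.
Source V1 fixes V_0 = 10 V.
KCL at each unknown node (sum of currents leaving = 0; resistances in Ω):
  Node 1: (V_1 - 10)/2400 + (V_1 - V_2)/33000 + (V_1 - V_5)/1600 = 0
  Node 2: (V_2 - V_1)/33000 + (V_2 - V_3)/130 + (V_2 - V_6)/20000 = 0
  Node 3: (V_3 - V_2)/130 + (V_3 - V_7)/30000 = 0
  Node 4: (V_4 - V_5)/62000 + (V_4 - 10)/4300 + (V_4 - V_8)/560 = 0
  Node 5: (V_5 - V_4)/62000 + (V_5 - V_6)/6800 + (V_5 - V_1)/1600 + (V_5 - V_9)/20000 = 0
  Node 6: (V_6 - V_5)/6800 + (V_6 - V_7)/680 + (V_6 - V_2)/20000 + (V_6 - V_10)/56 = 0
  Node 7: (V_7 - V_6)/680 + (V_7 - V_3)/30000 + (V_7 - 0)/3.9 = 0
  Node 8: (V_8 - V_9)/36 + (V_8 - V_4)/560 = 0
  Node 9: (V_9 - V_8)/36 + (V_9 - V_10)/1300 + (V_9 - V_5)/20000 = 0
  Node 10: (V_10 - V_9)/1300 + (V_10 - 0)/47000 + (V_10 - V_6)/56 = 0
Collecting terms (coefficients in siemens):
  0.001072·V_1 - 0.0000303·V_2 - 0.000625·V_5 = 0.004167
  0.007773·V_2 - 0.0000303·V_1 - 0.007692·V_3 - 0.00005·V_6 = 0
  0.007726·V_3 - 0.007692·V_2 - 0.00003333·V_7 = 0
  0.002034·V_4 - 0.00001613·V_5 - 0.001786·V_8 = 0.002326
  0.0008382·V_5 - 0.000625·V_1 - 0.00001613·V_4 - 0.0001471·V_6 - 0.00005·V_9 = 0
  0.01952·V_6 - 0.00005·V_2 - 0.0001471·V_5 - 0.001471·V_7 - 0.01786·V_10 = 0
  0.2579·V_7 - 0.00003333·V_3 - 0.001471·V_6 = 0
  0.02956·V_8 - 0.001786·V_4 - 0.02778·V_9 = 0
  0.0286·V_9 - 0.00005·V_5 - 0.02778·V_8 - 0.0007692·V_10 = 0
  0.01865·V_10 - 0.01786·V_6 - 0.0007692·V_9 = 0
Solving these 10 simultaneous equations (Gaussian elimination) gives:
  V_1 = 7.586 V, V_2 = 2.692 V, V_3 = 2.68 V, V_4 = 4.324 V
  V_5 = 6.214 V, V_6 = 1.507 V, V_7 = 0.008939 V, V_8 = 3.568 V
  V_9 = 3.519 V, V_10 = 1.588 V
I_R13 = (V_3 - V_7)/R13 = (2.68 - 0.008939)/30000 = 0.00008905 A
|I_R13| = 0.00008905 A

Final answer: |I_R13| = 8.905e-05 A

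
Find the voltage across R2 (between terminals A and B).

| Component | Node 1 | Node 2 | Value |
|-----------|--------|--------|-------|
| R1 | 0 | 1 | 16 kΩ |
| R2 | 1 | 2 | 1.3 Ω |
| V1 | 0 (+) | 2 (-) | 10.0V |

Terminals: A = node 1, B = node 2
R1 and R2 are in series across V1 (node 0 → node 1 → node 2), and the output A–B is taken across R2, so this is a voltage divider.
Series current: I = V1/(R1 + R2) = 10/(16000 + 1.3) = 10/16000 = 0.0006249 A
V_R2 = I × R2 = V1 × R2/(R1 + R2) = 10 × 1.3/16000 = 0.0008124 V

Final answer: 0.0008124 V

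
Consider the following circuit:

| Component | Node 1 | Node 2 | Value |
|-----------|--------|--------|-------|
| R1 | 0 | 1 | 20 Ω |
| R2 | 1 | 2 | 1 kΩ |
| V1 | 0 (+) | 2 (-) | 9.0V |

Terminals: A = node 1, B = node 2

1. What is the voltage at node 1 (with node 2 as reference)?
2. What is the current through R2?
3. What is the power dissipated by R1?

Nodal analysis, taking node 2 as the 0 V reference.
Source V1 fixes V_0 = 9 V.
KCL at each unknown node (sum of currents leaving = 0; resistances in Ω):
  Node 1: (V_1 - 9)/20 + (V_1 - 0)/1000 = 0
Collecting terms: 0.051 × V_1 = 0.45  =>  V_1 = 8.824 V
Part 1:
  Read off the nodal solution: V_1 = 8.824 V
Part 2:
  I_R2 = (V_1 - V_2)/R2 = (8.824 - 0)/1000 = 0.008824 A
  Magnitude: I_R2 = 0.008824 A
Part 3:
  I_R1 = (V_0 - V_1)/R1 = (9 - 8.824)/20 = 0.008824 A
  P_R1 = I_R1² × R1 = (0.008824)² × 20 = 0.001557 W

Final answers:
1. V_1 = 8.824 V
2. I_R2 = 0.008824 A
3. P_R1 = 0.001557 W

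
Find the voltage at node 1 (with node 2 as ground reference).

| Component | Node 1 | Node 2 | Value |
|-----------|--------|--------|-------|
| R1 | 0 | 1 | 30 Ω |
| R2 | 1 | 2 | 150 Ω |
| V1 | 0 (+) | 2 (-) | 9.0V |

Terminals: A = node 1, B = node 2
Nodal analysis, taking node 2 as the 0 V reference.
Source V1 fixes V_0 = 9 V.
KCL at each unknown node (sum of currents leaving = 0; resistances in Ω):
  Node 1: (V_1 - 9)/30 + (V_1 - 0)/150 = 0
Collecting terms: 0.04 × V_1 = 0.3  =>  V_1 = 7.5 V
The requested potential is V_1 = 7.5 V.

Final answer: V_1 = 7.5 V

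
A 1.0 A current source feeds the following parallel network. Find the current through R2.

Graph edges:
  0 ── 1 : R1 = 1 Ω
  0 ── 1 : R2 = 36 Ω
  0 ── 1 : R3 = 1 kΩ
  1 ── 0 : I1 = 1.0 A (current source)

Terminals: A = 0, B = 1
All resistors sit directly between nodes 0 and 1, so they are in parallel and share one voltage V; the full source current 1 A splits among them.
1/R_par = 1/1 + 1/36 + 1/1000 = 1.029 S  =>  R_par = 0.972 Ω
V = I × R_par = 1 × 0.972 = 0.972 V
I_R2 = V/R2 = 0.972/36 = 0.027 A

Final answer: 0.027 A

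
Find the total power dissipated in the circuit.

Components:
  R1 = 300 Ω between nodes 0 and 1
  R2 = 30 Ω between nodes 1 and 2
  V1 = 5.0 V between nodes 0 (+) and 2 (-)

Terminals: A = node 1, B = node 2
Nodal analysis, taking node 2 as the 0 V reference.
Source V1 fixes V_0 = 5 V.
KCL at each unknown node (sum of currents leaving = 0; resistances in Ω):
  Node 1: (V_1 - 5)/300 + (V_1 - 0)/30 = 0
Collecting terms: 0.03667 × V_1 = 0.01667  =>  V_1 = 0.4545 V
Power in each resistor, P = (ΔV)²/R:
  P_R1 = (5 - 0.4545)²/300 = 0.06887 W
  P_R2 = (0.4545 - 0)²/30 = 0.006887 W
P_total = P_R1 + P_R2 = 0.07576 W

Final answer: 0.07576 W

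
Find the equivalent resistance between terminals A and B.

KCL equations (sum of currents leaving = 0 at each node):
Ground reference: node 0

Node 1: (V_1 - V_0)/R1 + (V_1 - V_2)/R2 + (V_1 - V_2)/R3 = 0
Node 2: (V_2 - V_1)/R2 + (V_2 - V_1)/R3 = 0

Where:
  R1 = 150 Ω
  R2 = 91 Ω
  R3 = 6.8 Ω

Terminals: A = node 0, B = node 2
Reduce the network between node 0 (A) and node 2 (B) by series/parallel combination:
  Rp1 = R2 ‖ R3 (parallel, both between nodes 1 and 2) = 1/(1/91 + 1/6.8) = 6.327 Ω
  Rs1 = R1 + Rp1 (series, joined only at node 1) = 150 + 6.327 = 156.3 Ω
R_eq = 156.3 Ω

Final answer: 156.3 Ω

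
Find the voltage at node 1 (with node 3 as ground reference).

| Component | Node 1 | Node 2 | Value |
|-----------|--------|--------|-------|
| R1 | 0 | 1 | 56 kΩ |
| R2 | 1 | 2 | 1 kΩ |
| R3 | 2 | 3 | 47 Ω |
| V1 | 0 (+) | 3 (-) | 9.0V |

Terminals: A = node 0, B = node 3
Nodal analysis, taking node 3 as the 0 V reference.
Source V1 fixes V_0 = 9 V.
KCL at each unknown node (sum of currents leaving = 0; resistances in Ω):
  Node 1: (V_1 - 9)/56000 + (V_1 - V_2)/1000 = 0
  Node 2: (V_2 - V_1)/1000 + (V_2 - 0)/47 = 0
Collecting terms (coefficients in siemens):
  0.001018·V_1 - 0.001·V_2 = 0.0001607
  0.02228·V_2 - 0.001·V_1 = 0
Determinant D = (0.001018)(0.02228) - (-0.001)(-0.001) = 0.00002167
V_1 = [(0.0001607)(0.02228) - (-0.001)(0)]/D = 0.1652 V
V_2 = [(0.001018)(0) - (0.0001607)(-0.001)]/D = 0.007415 V
The requested potential is V_1 = 0.1652 V.

Final answer: V_1 = 0.1652 V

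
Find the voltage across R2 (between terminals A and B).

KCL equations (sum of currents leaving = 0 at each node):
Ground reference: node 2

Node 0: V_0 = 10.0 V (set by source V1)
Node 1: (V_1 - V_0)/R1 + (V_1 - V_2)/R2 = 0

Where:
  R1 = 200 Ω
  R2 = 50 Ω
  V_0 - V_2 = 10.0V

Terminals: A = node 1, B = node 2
R1 and R2 are in series across V1 (node 0 → node 1 → node 2), and the output A–B is taken across R2, so this is a voltage divider.
Series current: I = V1/(R1 + R2) = 10/(200 + 50) = 10/250 = 0.04 A
V_R2 = I × R2 = V1 × R2/(R1 + R2) = 10 × 50/250 = 2 V

Final answer: 2 V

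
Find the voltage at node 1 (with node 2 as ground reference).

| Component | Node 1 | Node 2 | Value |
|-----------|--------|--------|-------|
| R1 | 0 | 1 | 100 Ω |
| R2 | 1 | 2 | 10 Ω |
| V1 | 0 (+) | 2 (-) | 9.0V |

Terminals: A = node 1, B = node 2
Nodal analysis, taking node 2 as the 0 V reference.
Source V1 fixes V_0 = 9 V.
KCL at each unknown node (sum of currents leaving = 0; resistances in Ω):
  Node 1: (V_1 - 9)/100 + (V_1 - 0)/10 = 0
Collecting terms: 0.11 × V_1 = 0.09  =>  V_1 = 0.8182 V
The requested potential is V_1 = 0.8182 V.

Final answer: V_1 = 0.8182 V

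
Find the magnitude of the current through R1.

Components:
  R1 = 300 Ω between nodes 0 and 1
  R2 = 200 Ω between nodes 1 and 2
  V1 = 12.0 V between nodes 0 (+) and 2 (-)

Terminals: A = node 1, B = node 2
Nodal analysis, taking node 2 as the 0 V reference.
Source V1 fixes V_0 = 12 V.
KCL at each unknown node (sum of currents leaving = 0; resistances in Ω):
  Node 1: (V_1 - 12)/300 + (V_1 - 0)/200 = 0
Collecting terms: 0.008333 × V_1 = 0.04  =>  V_1 = 4.8 V
I_R1 = (V_0 - V_1)/R1 = (12 - 4.8)/300 = 0.024 A
|I_R1| = 0.024 A

Final answer: |I_R1| = 0.024 A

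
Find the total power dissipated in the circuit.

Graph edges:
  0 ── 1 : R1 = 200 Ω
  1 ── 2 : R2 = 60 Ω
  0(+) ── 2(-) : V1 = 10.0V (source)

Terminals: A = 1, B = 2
Nodal analysis, taking node 2 as the 0 V reference.
Source V1 fixes V_0 = 10 V.
KCL at each unknown node (sum of currents leaving = 0; resistances in Ω):
  Node 1: (V_1 - 10)/200 + (V_1 - 0)/60 = 0
Collecting terms: 0.02167 × V_1 = 0.05  =>  V_1 = 2.308 V
Power in each resistor, P = (ΔV)²/R:
  P_R1 = (10 - 2.308)²/200 = 0.2959 W
  P_R2 = (2.308 - 0)²/60 = 0.08876 W
P_total = P_R1 + P_R2 = 0.3846 W

Final answer: 0.3846 W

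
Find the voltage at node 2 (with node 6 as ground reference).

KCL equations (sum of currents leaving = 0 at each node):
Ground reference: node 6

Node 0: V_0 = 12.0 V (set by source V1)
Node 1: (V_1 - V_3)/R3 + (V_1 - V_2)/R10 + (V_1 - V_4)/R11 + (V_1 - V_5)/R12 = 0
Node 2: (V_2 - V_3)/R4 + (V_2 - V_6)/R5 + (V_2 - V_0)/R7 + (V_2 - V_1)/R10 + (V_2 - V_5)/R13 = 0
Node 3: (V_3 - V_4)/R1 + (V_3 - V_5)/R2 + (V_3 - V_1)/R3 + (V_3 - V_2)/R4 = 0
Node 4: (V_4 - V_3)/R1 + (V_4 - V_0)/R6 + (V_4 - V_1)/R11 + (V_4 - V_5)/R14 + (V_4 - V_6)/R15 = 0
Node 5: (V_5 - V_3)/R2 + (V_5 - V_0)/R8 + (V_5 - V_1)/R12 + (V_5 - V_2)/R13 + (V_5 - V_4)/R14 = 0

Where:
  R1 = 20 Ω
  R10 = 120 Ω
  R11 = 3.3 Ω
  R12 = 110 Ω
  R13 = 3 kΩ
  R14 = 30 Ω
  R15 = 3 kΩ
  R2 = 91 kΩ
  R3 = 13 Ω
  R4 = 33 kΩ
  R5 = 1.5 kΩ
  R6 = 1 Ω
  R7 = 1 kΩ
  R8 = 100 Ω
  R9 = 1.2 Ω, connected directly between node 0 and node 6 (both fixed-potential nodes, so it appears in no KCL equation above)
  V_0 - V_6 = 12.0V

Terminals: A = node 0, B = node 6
Nodal analysis, taking node 6 as the 0 V reference.
Source V1 fixes V_0 = 12 V.
KCL at each unknown node (sum of currents leaving = 0; resistances in Ω):
  Node 1: (V_1 - V_3)/13 + (V_1 - V_2)/120 + (V_1 - V_4)/3.3 + (V_1 - V_5)/110 = 0
  Node 2: (V_2 - V_3)/33000 + (V_2 - 0)/1500 + (V_2 - 12)/1000 + (V_2 - V_1)/120 + (V_2 - V_5)/3000 = 0
  Node 3: (V_3 - V_4)/20 + (V_3 - V_5)/91000 + (V_3 - V_1)/13 + (V_3 - V_2)/33000 = 0
  Node 4: (V_4 - V_3)/20 + (V_4 - 12)/1 + (V_4 - V_1)/3.3 + (V_4 - V_5)/30 + (V_4 - 0)/3000 = 0
  Node 5: (V_5 - V_3)/91000 + (V_5 - 12)/100 + (V_5 - V_1)/110 + (V_5 - V_2)/3000 + (V_5 - V_4)/30 = 0
Collecting terms (coefficients in siemens):
  0.3974·V_1 - 0.008333·V_2 - 0.07692·V_3 - 0.303·V_4 - 0.009091·V_5 = 0
  0.01036·V_2 - 0.008333·V_1 - 0.0000303·V_3 - 0.0003333·V_5 = 0.012
  0.127·V_3 - 0.07692·V_1 - 0.0000303·V_2 - 0.05·V_4 - 0.00001099·V_5 = 0
  1.387·V_4 - 0.303·V_1 - 0.05·V_3 - 0.03333·V_5 = 12
  0.05277·V_5 - 0.009091·V_1 - 0.0003333·V_2 - 0.00001099·V_3 - 0.03333·V_4 = 0.12
Solving these 5 simultaneous equations (Gaussian elimination) gives:
  V_1 = 11.97 V, V_2 = 11.2 V, V_3 = 11.98 V, V_4 = 11.99 V
  V_5 = 11.98 V
The requested potential is V_2 = 11.2 V.

Final answer: V_2 = 11.2 V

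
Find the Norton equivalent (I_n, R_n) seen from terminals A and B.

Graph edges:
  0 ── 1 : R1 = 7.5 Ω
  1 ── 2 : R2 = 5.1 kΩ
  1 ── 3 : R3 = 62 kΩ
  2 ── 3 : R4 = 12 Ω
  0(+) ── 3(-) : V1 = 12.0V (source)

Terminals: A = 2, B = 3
Find the Thévenin equivalent first; then I_n = V_th/R_th and R_n = R_th.
Step 1 — V_th is the open-circuit voltage V_A - V_B (nothing connected across the terminals).
Nodal analysis, taking node 3 as the 0 V reference.
Source V1 fixes V_0 = 12 V.
KCL at each unknown node (sum of currents leaving = 0; resistances in Ω):
  Node 1: (V_1 - 12)/7.5 + (V_1 - V_2)/5100 + (V_1 - 0)/62000 = 0
  Node 2: (V_2 - V_1)/5100 + (V_2 - 0)/12 = 0
Collecting terms (coefficients in siemens):
  0.1335·V_1 - 0.0001961·V_2 = 1.6
  0.08353·V_2 - 0.0001961·V_1 = 0
Determinant D = (0.1335)(0.08353) - (-0.0001961)(-0.0001961) = 0.01115
V_1 = [(1.6)(0.08353) - (-0.0001961)(0)]/D = 11.98 V
V_2 = [(0.1335)(0) - (1.6)(-0.0001961)]/D = 0.02812 V
V_th = V_2 - V_3 = 0.02812 - 0 = 0.02812 V
Step 2 — R_th: zero the source — replace V1 by a short circuit (node 3 merges into node 0) — and find the resistance seen between A (node 2) and B (node 0).
Reduce the network between node 2 (A) and node 0 (B) by series/parallel combination:
  Rp1 = R1 ‖ R3 (parallel, both between nodes 0 and 1) = 1/(1/7.5 + 1/62000) = 7.499 Ω
  Rs1 = R2 + Rp1 (series, joined only at node 1) = 5100 + 7.499 = 5107 Ω
  Rp2 = R4 ‖ Rs1 (parallel, both between nodes 0 and 2) = 1/(1/12 + 1/5107) = 11.97 Ω
R_th = 11.97 Ω
I_n = V_th/R_th = 0.02812/11.97 = 0.002349 A, and R_n = R_th = 11.97 Ω

Final answer: I_n = 0.002349 A, R_n = 11.97 Ω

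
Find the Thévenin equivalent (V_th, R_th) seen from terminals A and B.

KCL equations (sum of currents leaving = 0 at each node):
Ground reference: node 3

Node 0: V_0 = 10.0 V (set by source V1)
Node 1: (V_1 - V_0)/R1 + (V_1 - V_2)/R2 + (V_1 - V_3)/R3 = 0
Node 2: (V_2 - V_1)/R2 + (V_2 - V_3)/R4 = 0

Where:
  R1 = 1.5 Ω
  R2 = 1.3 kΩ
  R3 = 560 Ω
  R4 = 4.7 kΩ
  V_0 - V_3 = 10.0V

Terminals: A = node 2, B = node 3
Step 1 — V_th is the open-circuit voltage V_A - V_B (nothing connected across the terminals).
Nodal analysis, taking node 3 as the 0 V reference.
Source V1 fixes V_0 = 10 V.
KCL at each unknown node (sum of currents leaving = 0; resistances in Ω):
  Node 1: (V_1 - 10)/1.5 + (V_1 - V_2)/1300 + (V_1 - 0)/560 = 0
  Node 2: (V_2 - V_1)/1300 + (V_2 - 0)/4700 = 0
Collecting terms (coefficients in siemens):
  0.6692·V_1 - 0.0007692·V_2 = 6.667
  0.000982·V_2 - 0.0007692·V_1 = 0
Determinant D = (0.6692)(0.000982) - (-0.0007692)(-0.0007692) = 0.0006566
V_1 = [(6.667)(0.000982) - (-0.0007692)(0)]/D = 9.971 V
V_2 = [(0.6692)(0) - (6.667)(-0.0007692)]/D = 7.81 V
V_th = V_2 - V_3 = 7.81 - 0 = 7.81 V
Step 2 — R_th: zero the source — replace V1 by a short circuit (node 3 merges into node 0) — and find the resistance seen between A (node 2) and B (node 0).
Reduce the network between node 2 (A) and node 0 (B) by series/parallel combination:
  Rp1 = R1 ‖ R3 (parallel, both between nodes 0 and 1) = 1/(1/1.5 + 1/560) = 1.496 Ω
  Rs1 = R2 + Rp1 (series, joined only at node 1) = 1300 + 1.496 = 1301 Ω
  Rp2 = R4 ‖ Rs1 (parallel, both between nodes 0 and 2) = 1/(1/4700 + 1/1301) = 1019 Ω
R_th = 1.019 kΩ

Final answer: V_th = 7.81 V, R_th = 1.019 kΩ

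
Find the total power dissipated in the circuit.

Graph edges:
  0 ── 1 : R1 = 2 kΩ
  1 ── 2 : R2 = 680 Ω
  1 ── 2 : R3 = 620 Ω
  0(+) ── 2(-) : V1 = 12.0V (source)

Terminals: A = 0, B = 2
Nodal analysis, taking node 2 as the 0 V reference.
Source V1 fixes V_0 = 12 V.
KCL at each unknown node (sum of currents leaving = 0; resistances in Ω):
  Node 1: (V_1 - 12)/2000 + (V_1 - 0)/680 + (V_1 - 0)/620 = 0
Collecting terms: 0.003583 × V_1 = 0.006  =>  V_1 = 1.674 V
Power in each resistor, P = (ΔV)²/R:
  P_R1 = (12 - 1.674)²/2000 = 0.05331 W
  P_R2 = (1.674 - 0)²/680 = 0.004123 W
  P_R3 = (1.674 - 0)²/620 = 0.004522 W
P_total = P_R1 + P_R2 + P_R3 = 0.06195 W

Final answer: 0.06195 W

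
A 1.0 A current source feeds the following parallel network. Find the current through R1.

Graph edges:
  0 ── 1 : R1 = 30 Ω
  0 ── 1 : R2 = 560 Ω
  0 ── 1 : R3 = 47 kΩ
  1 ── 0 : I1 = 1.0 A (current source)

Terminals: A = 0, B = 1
All resistors sit directly between nodes 0 and 1, so they are in parallel and share one voltage V; the full source current 1 A splits among them.
1/R_par = 1/30 + 1/560 + 1/47000 = 0.03514 S  =>  R_par = 28.46 Ω
V = I × R_par = 1 × 28.46 = 28.46 V
I_R1 = V/R1 = 28.46/30 = 0.9486 A

Final answer: 0.9486 A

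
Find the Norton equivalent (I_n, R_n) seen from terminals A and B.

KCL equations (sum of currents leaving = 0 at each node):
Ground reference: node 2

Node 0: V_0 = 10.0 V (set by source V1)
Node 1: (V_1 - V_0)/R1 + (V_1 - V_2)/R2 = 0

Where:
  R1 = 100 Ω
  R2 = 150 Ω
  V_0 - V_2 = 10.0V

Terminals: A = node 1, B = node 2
Find the Thévenin equivalent first; then I_n = V_th/R_th and R_n = R_th.
Step 1 — V_th is the open-circuit voltage V_A - V_B (nothing connected across the terminals).
Nodal analysis, taking node 2 as the 0 V reference.
Source V1 fixes V_0 = 10 V.
KCL at each unknown node (sum of currents leaving = 0; resistances in Ω):
  Node 1: (V_1 - 10)/100 + (V_1 - 0)/150 = 0
Collecting terms: 0.01667 × V_1 = 0.1  =>  V_1 = 6 V
V_th = V_1 - V_2 = 6 - 0 = 6 V
Step 2 — R_th: zero the source — replace V1 by a short circuit (node 2 merges into node 0) — and find the resistance seen between A (node 1) and B (node 0).
Reduce the network between node 1 (A) and node 0 (B) by series/parallel combination:
  Rp1 = R1 ‖ R2 (parallel, both between nodes 0 and 1) = 1/(1/100 + 1/150) = 60 Ω
R_th = 60 Ω
I_n = V_th/R_th = 6/60 = 0.1 A, and R_n = R_th = 60 Ω

Final answer: I_n = 0.1 A, R_n = 60 Ω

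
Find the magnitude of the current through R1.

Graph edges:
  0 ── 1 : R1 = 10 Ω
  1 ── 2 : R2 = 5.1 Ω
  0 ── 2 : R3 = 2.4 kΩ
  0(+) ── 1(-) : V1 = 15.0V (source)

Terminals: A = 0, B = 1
Nodal analysis, taking node 1 as the 0 V reference.
Source V1 fixes V_0 = 15 V.
KCL at each unknown node (sum of currents leaving = 0; resistances in Ω):
  Node 2: (V_2 - 0)/5.1 + (V_2 - 15)/2400 = 0
Collecting terms: 0.1965 × V_2 = 0.00625  =>  V_2 = 0.03181 V
I_R1 = (V_0 - V_1)/R1 = (15 - 0)/10 = 1.5 A
|I_R1| = 1.5 A

Final answer: |I_R1| = 1.5 A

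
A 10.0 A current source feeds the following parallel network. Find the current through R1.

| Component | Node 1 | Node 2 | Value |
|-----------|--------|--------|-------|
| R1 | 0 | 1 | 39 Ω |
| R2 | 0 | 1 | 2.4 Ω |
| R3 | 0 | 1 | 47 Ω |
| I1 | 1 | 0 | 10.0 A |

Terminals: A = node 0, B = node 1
All resistors sit directly between nodes 0 and 1, so they are in parallel and share one voltage V; the full source current 10 A splits among them.
1/R_par = 1/39 + 1/2.4 + 1/47 = 0.4636 S  =>  R_par = 2.157 Ω
V = I × R_par = 10 × 2.157 = 21.57 V
I_R1 = V/R1 = 21.57/39 = 0.5531 A

Final answer: 0.5531 A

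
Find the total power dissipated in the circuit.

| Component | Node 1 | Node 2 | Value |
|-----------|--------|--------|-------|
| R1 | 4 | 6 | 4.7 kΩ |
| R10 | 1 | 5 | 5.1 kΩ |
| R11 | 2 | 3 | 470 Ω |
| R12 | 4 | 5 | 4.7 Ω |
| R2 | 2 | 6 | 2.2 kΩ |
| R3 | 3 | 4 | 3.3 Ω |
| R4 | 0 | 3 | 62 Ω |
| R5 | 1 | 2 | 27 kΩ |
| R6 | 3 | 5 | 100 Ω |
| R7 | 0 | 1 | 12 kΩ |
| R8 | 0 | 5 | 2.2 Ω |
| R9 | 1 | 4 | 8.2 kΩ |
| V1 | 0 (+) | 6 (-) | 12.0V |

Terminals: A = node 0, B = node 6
Nodal analysis, taking node 6 as the 0 V reference.
Source V1 fixes V_0 = 12 V.
KCL at each unknown node (sum of currents leaving = 0; resistances in Ω):
  Node 1: (V_1 - V_2)/27000 + (V_1 - 12)/12000 + (V_1 - V_4)/8200 + (V_1 - V_5)/5100 = 0
  Node 2: (V_2 - 0)/2200 + (V_2 - V_1)/27000 + (V_2 - V_3)/470 = 0
  Node 3: (V_3 - V_4)/3.3 + (V_3 - 12)/62 + (V_3 - V_5)/100 + (V_3 - V_2)/470 = 0
  Node 4: (V_4 - 0)/4700 + (V_4 - V_3)/3.3 + (V_4 - V_1)/8200 + (V_4 - V_5)/4.7 = 0
  Node 5: (V_5 - V_3)/100 + (V_5 - 12)/2.2 + (V_5 - V_1)/5100 + (V_5 - V_4)/4.7 = 0
Collecting terms (coefficients in siemens):
  0.0004384·V_1 - 0.00003704·V_2 - 0.000122·V_4 - 0.0001961·V_5 = 0.001
  0.002619·V_2 - 0.00003704·V_1 - 0.002128·V_3 = 0
  0.3313·V_3 - 0.002128·V_2 - 0.303·V_4 - 0.01·V_5 = 0.1935
  0.5161·V_4 - 0.000122·V_1 - 0.303·V_3 - 0.2128·V_5 = 0
  0.6775·V_5 - 0.0001961·V_1 - 0.01·V_3 - 0.2128·V_4 = 5.455
Solving these 5 simultaneous equations (Gaussian elimination) gives:
  V_1 = 11.8 V, V_2 = 9.873 V, V_3 = 11.95 V, V_4 = 11.96 V
  V_5 = 11.99 V
Power in each resistor, P = (ΔV)²/R:
  P_R1 = (11.96 - 0)²/4700 = 0.03043 W
  P_R2 = (9.873 - 0)²/2200 = 0.04431 W
  P_R3 = (11.95 - 11.96)²/3.3 = 0.00003402 W
  P_R4 = (12 - 11.95)²/62 = 0.00004253 W
  P_R5 = (11.8 - 9.873)²/27000 = 0.0001379 W
  P_R6 = (11.95 - 11.99)²/100 = 0.00001424 W
  P_R7 = (12 - 11.8)²/12000 = 0.000003238 W
  P_R8 = (12 - 11.99)²/2.2 = 0.00008423 W
  P_R9 = (11.8 - 11.96)²/8200 = 0.000002982 W
  P_R10 = (11.8 - 11.99)²/5100 = 0.000006603 W
  P_R11 = (9.873 - 11.95)²/470 = 0.009167 W
  P_R12 = (11.96 - 11.99)²/4.7 = 0.0001567 W
P_total = P_R1 + P_R2 + P_R3 + P_R4 + P_R5 + P_R6 + P_R7 + P_R8 + P_R9 + P_R10 + P_R11 + P_R12 = 0.08439 W

Final answer: 0.08439 W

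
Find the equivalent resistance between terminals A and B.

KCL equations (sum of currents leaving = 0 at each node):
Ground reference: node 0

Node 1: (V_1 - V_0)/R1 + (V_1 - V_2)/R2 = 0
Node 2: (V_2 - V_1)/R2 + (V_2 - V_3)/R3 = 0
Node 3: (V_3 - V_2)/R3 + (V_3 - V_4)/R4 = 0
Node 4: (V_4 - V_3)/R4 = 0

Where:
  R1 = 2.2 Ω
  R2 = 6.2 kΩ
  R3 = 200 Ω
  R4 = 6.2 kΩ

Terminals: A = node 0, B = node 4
Reduce the network between node 0 (A) and node 4 (B) by series/parallel combination:
  Rs1 = R1 + R2 (series, joined only at node 1) = 2.2 + 6200 = 6202 Ω
  Rs2 = R3 + Rs1 (series, joined only at node 2) = 200 + 6202 = 6402 Ω
  Rs3 = R4 + Rs2 (series, joined only at node 3) = 6200 + 6402 = 12600 Ω
R_eq = 12.6 kΩ

Final answer: 12.6 kΩ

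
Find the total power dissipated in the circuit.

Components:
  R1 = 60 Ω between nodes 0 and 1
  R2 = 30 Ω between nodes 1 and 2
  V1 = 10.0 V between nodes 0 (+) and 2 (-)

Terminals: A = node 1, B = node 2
Nodal analysis, taking node 2 as the 0 V reference.
Source V1 fixes V_0 = 10 V.
KCL at each unknown node (sum of currents leaving = 0; resistances in Ω):
  Node 1: (V_1 - 10)/60 + (V_1 - 0)/30 = 0
Collecting terms: 0.05 × V_1 = 0.1667  =>  V_1 = 3.333 V
Power in each resistor, P = (ΔV)²/R:
  P_R1 = (10 - 3.333)²/60 = 0.7407 W
  P_R2 = (3.333 - 0)²/30 = 0.3704 W
P_total = P_R1 + P_R2 = 1.111 W

Final answer: 1.111 W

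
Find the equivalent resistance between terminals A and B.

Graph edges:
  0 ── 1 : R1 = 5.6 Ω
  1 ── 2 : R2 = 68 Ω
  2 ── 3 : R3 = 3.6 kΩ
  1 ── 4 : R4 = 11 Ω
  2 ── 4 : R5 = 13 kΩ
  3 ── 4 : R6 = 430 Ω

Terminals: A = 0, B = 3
The network is not a plain series/parallel combination. Inject a 1 A test current into terminal A (node 0) and return it from terminal B (node 3); then R_eq = V_A / (1 A).
Nodal analysis, taking node 3 as the 0 V reference.
Current source I_test pushes 1 A into node 0 and draws it out of node 3.
KCL at each unknown node (sum of currents leaving = 0; resistances in Ω):
  Node 0: (V_0 - V_1)/5.6 - 1 = 0
  Node 1: (V_1 - V_0)/5.6 + (V_1 - V_2)/68 + (V_1 - V_4)/11 = 0
  Node 2: (V_2 - V_1)/68 + (V_2 - 0)/3600 + (V_2 - V_4)/13000 = 0
  Node 4: (V_4 - V_1)/11 + (V_4 - V_2)/13000 + (V_4 - 0)/430 = 0
Collecting terms (coefficients in siemens):
  0.1786·V_0 - 0.1786·V_1 = 1
  0.2842·V_1 - 0.1786·V_0 - 0.01471·V_2 - 0.09091·V_4 = 0
  0.01506·V_2 - 0.01471·V_1 - 0.00007692·V_4 = 0
  0.09331·V_4 - 0.09091·V_1 - 0.00007692·V_2 = 0
Solving these 4 simultaneous equations (Gaussian elimination) gives:
  V_0 = 399.3 V, V_1 = 393.7 V, V_2 = 386.4 V, V_4 = 383.9 V
R_eq = V_0 / 1 A = 399.3 Ω

Final answer: 399.3 Ω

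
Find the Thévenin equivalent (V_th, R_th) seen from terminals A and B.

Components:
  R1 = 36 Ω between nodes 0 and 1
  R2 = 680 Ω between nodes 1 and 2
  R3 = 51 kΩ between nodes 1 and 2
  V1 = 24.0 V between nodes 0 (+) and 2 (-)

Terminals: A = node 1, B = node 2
Step 1 — V_th is the open-circuit voltage V_A - V_B (nothing connected across the terminals).
Nodal analysis, taking node 2 as the 0 V reference.
Source V1 fixes V_0 = 24 V.
KCL at each unknown node (sum of currents leaving = 0; resistances in Ω):
  Node 1: (V_1 - 24)/36 + (V_1 - 0)/680 + (V_1 - 0)/51000 = 0
Collecting terms: 0.02927 × V_1 = 0.6667  =>  V_1 = 22.78 V
V_th = V_1 - V_2 = 22.78 - 0 = 22.78 V
Step 2 — R_th: zero the source — replace V1 by a short circuit (node 2 merges into node 0) — and find the resistance seen between A (node 1) and B (node 0).
Reduce the network between node 1 (A) and node 0 (B) by series/parallel combination:
  Rp1 = R1 ‖ R2 ‖ R3 (parallel, all between nodes 0 and 1) = 1/(1/36 + 1/680 + 1/51000) = 34.17 Ω
R_th = 34.17 Ω

Final answer: V_th = 22.78 V, R_th = 34.17 Ω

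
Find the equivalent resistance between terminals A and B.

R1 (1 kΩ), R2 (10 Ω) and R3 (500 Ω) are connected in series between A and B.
Reduce the network between node 0 (A) and node 3 (B) by series/parallel combination:
  Rs1 = R1 + R2 (series, joined only at node 1) = 1000 + 10 = 1010 Ω
  Rs2 = R3 + Rs1 (series, joined only at node 2) = 500 + 1010 = 1510 Ω
R_eq = 1.51 kΩ

Final answer: 1.51 kΩ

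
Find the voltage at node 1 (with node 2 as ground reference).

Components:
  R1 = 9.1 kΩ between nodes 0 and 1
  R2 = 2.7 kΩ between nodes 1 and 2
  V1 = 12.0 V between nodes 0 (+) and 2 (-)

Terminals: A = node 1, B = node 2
Nodal analysis, taking node 2 as the 0 V reference.
Source V1 fixes V_0 = 12 V.
KCL at each unknown node (sum of currents leaving = 0; resistances in Ω):
  Node 1: (V_1 - 12)/9100 + (V_1 - 0)/2700 = 0
Collecting terms: 0.0004803 × V_1 = 0.001319  =>  V_1 = 2.746 V
The requested potential is V_1 = 2.746 V.

Final answer: V_1 = 2.746 V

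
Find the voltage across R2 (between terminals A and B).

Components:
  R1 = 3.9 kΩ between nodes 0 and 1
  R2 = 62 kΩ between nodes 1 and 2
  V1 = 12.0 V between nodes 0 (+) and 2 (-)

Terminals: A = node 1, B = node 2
R1 and R2 are in series across V1 (node 0 → node 1 → node 2), and the output A–B is taken across R2, so this is a voltage divider.
Series current: I = V1/(R1 + R2) = 12/(3900 + 62000) = 12/65900 = 0.0001821 A
V_R2 = I × R2 = V1 × R2/(R1 + R2) = 12 × 62000/65900 = 11.29 V

Final answer: 11.29 V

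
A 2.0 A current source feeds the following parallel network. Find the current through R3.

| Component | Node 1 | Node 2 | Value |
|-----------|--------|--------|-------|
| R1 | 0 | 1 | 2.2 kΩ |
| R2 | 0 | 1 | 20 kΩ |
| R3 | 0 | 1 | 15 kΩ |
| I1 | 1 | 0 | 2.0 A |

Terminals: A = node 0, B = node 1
All resistors sit directly between nodes 0 and 1, so they are in parallel and share one voltage V; the full source current 2 A splits among them.
1/R_par = 1/2200 + 1/20000 + 1/15000 = 0.0005712 S  =>  R_par = 1751 Ω
V = I × R_par = 2 × 1751 = 3501 V
I_R3 = V/R3 = 3501/15000 = 0.2334 A

Final answer: 0.2334 A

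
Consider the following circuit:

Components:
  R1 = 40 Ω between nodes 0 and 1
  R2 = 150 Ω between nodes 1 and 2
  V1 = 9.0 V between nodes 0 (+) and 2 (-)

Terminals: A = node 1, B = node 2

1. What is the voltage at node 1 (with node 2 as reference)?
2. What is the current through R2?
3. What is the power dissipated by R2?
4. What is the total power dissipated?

Nodal analysis, taking node 2 as the 0 V reference.
Source V1 fixes V_0 = 9 V.
KCL at each unknown node (sum of currents leaving = 0; resistances in Ω):
  Node 1: (V_1 - 9)/40 + (V_1 - 0)/150 = 0
Collecting terms: 0.03167 × V_1 = 0.225  =>  V_1 = 7.105 V
Part 1:
  Read off the nodal solution: V_1 = 7.105 V
Part 2:
  I_R2 = (V_1 - V_2)/R2 = (7.105 - 0)/150 = 0.04737 A
  Magnitude: I_R2 = 0.04737 A
Part 3:
  I_R2 = (V_1 - V_2)/R2 = (7.105 - 0)/150 = 0.04737 A
  P_R2 = I_R2² × R2 = (0.04737)² × 150 = 0.3366 W
Part 4:
  Power in each resistor, P = (ΔV)²/R:
    P_R1 = (9 - 7.105)²/40 = 0.08975 W
    P_R2 = (7.105 - 0)²/150 = 0.3366 W
  P_total = P_R1 + P_R2 = 0.4263 W

Final answers:
1. V_1 = 7.105 V
2. I_R2 = 0.04737 A
3. P_R2 = 0.3366 W
4. P_total = 0.4263 W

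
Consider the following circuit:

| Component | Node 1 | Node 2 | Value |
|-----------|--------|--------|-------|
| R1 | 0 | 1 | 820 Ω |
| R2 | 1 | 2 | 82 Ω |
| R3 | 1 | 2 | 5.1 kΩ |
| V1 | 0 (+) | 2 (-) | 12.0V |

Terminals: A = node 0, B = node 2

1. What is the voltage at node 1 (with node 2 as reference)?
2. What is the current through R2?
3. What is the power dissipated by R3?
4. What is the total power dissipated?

Nodal analysis, taking node 2 as the 0 V reference.
Source V1 fixes V_0 = 12 V.
KCL at each unknown node (sum of currents leaving = 0; resistances in Ω):
  Node 1: (V_1 - 12)/820 + (V_1 - 0)/82 + (V_1 - 0)/5100 = 0
Collecting terms: 0.01361 × V_1 = 0.01463  =>  V_1 = 1.075 V
Part 1:
  Read off the nodal solution: V_1 = 1.075 V
Part 2:
  I_R2 = (V_1 - V_2)/R2 = (1.075 - 0)/82 = 0.01311 A
  Magnitude: I_R2 = 0.01311 A
Part 3:
  I_R3 = (V_1 - V_2)/R3 = (1.075 - 0)/5100 = 0.0002108 A
  P_R3 = I_R3² × R3 = (0.0002108)² × 5100 = 0.0002267 W
Part 4:
  Power in each resistor, P = (ΔV)²/R:
    P_R1 = (12 - 1.075)²/820 = 0.1456 W
    P_R2 = (1.075 - 0)²/82 = 0.0141 W
    P_R3 = (1.075 - 0)²/5100 = 0.0002267 W
  P_total = P_R1 + P_R2 + P_R3 = 0.1599 W

Final answers:
1. V_1 = 1.075 V
2. I_R2 = 0.01311 A
3. P_R3 = 0.0002267 W
4. P_total = 0.1599 W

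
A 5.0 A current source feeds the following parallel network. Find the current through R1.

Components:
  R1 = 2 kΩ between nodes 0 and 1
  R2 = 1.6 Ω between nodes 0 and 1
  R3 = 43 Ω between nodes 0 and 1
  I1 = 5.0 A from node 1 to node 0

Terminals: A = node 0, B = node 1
All resistors sit directly between nodes 0 and 1, so they are in parallel and share one voltage V; the full source current 5 A splits among them.
1/R_par = 1/2000 + 1/1.6 + 1/43 = 0.6488 S  =>  R_par = 1.541 Ω
V = I × R_par = 5 × 1.541 = 7.707 V
I_R1 = V/R1 = 7.707/2000 = 0.003854 A

Final answer: 0.003854 A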